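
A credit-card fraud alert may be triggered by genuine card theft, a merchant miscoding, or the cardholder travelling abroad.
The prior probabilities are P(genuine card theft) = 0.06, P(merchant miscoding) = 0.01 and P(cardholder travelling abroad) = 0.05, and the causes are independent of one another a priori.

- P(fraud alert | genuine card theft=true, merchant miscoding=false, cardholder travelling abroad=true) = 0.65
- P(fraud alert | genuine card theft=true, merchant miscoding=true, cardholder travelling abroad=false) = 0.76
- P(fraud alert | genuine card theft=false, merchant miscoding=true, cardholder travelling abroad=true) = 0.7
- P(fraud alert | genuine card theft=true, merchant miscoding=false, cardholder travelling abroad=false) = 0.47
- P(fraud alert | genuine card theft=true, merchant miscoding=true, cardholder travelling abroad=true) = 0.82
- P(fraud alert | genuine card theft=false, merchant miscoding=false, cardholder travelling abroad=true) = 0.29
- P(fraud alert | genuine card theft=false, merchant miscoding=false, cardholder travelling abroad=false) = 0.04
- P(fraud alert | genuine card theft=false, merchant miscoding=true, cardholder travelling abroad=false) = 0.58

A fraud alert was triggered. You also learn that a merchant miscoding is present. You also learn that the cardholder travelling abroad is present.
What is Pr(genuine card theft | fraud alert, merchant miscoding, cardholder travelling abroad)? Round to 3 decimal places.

Pr(genuine card theft | fraud alert, merchant miscoding, cardholder travelling abroad) ≈ 0.070

P(fraud alert | merchant miscoding, cardholder travelling abroad) = 0.7*0.94 + 0.82*0.06 = 0.658000 + 0.049200 = 0.707200
The genuine card theft-present share is 0.82*0.06 = 0.049200.
P(genuine card theft | fraud alert, merchant miscoding, cardholder travelling abroad) = 0.049200 / 0.707200 ≈ 0.070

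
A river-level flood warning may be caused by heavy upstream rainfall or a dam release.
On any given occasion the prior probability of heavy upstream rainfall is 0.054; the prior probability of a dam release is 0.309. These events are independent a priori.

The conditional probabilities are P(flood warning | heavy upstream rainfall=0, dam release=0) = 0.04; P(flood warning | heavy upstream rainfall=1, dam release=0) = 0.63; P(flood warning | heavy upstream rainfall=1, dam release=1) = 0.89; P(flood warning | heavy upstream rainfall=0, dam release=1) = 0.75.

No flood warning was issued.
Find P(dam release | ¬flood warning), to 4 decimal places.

P(¬flood warning) = 0.96*0.946*0.691 + 0.25*0.946*0.309 + 0.37*0.054*0.691 + 0.11*0.054*0.309 = 0.627539 + 0.073078 + 0.013806 + 0.001835 = 0.716258
Restricting to configurations with dam release present: 0.073078 + 0.001835 = 0.074913.
Hence the posterior is 0.074913/0.716258 ≈ 0.1046.

P(dam release | ¬flood warning) ≈ 0.1046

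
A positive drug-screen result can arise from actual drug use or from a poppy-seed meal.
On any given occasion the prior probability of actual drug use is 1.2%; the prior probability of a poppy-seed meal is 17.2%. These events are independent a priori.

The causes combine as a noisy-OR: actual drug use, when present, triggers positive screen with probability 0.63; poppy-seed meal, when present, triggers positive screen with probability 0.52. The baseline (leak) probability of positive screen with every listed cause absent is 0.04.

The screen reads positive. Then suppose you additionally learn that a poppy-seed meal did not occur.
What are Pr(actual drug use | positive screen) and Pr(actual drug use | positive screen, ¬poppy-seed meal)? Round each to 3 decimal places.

Under noisy-OR, P(positive screen | causes) = 1 − (1−0.04)·∏(1−qᵢ) over the active causes.
For the numerator, keep only actual drug use=true terms: 0.006407 + 0.001712 = 0.008119
Normalizer over all consistent configurations: 0.04×0.988×0.828 + 0.5392×0.988×0.172 + 0.6448×0.012×0.828 + 0.829504×0.012×0.172 = 0.132471
Posterior = 0.008119 / 0.132471 ≈ 0.061

With the extra evidence:
By total probability over both values of actual drug use:
  P(positive screen | ¬poppy-seed meal) = 0.04×0.988 + 0.6448×0.012
        = 0.039520 + 0.007738 = 0.047258
Configurations with actual drug use contribute 0.007738, so
  P(actual drug use | positive screen, ¬poppy-seed meal) = 0.007738 / 0.047258 ≈ 0.164
With poppy-seed meal excluded, actual drug use must carry more of the explanatory weight for the positive screen.

Pr(actual drug use | positive screen) ≈ 0.061; Pr(actual drug use | positive screen, ¬poppy-seed meal) ≈ 0.164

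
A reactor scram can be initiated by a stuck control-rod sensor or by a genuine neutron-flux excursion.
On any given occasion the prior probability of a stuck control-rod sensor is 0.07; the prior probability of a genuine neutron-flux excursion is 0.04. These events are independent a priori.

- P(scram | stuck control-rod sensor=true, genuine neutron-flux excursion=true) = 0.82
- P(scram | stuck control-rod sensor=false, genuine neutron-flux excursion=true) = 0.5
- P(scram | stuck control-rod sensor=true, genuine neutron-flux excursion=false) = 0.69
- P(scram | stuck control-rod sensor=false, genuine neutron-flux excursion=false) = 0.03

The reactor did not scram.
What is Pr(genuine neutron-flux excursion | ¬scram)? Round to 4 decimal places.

For the numerator, keep only genuine neutron-flux excursion=true terms: 0.018600 + 0.000504 = 0.019104
Normalizer over all consistent configurations: 0.97·0.93·0.96 + 0.5·0.93·0.04 + 0.31·0.07·0.96 + 0.18·0.07·0.04 = 0.905952
P(genuine neutron-flux excursion | ¬scram) = 0.019104/0.905952 ≈ 0.0211

Pr(genuine neutron-flux excursion | ¬scram) ≈ 0.0211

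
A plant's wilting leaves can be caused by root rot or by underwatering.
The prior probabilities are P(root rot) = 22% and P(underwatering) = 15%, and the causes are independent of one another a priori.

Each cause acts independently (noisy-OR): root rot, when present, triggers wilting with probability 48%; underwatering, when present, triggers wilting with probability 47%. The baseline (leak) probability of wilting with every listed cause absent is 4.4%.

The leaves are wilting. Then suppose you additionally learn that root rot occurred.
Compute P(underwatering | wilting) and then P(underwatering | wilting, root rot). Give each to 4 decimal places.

P(underwatering | wilting) ≈ 0.3997; P(underwatering | wilting, root rot) ≈ 0.2054

Under noisy-OR, P(wilting | causes) = 1 − (1−0.044)·∏(1−qᵢ) over the active causes.
Numerator (weight on configurations with underwatering): 0.057718 + 0.024305 = 0.082023
Normalizer over all consistent configurations: 0.044*0.78*0.85 + 0.49332*0.78*0.15 + 0.50288*0.22*0.85 + 0.736526*0.22*0.15 = 0.205234
Posterior = 0.082023 / 0.205234 ≈ 0.3997

Now condition on the additional information:
P(wilting | root rot) = 0.50288×0.85 + 0.736526×0.15 = 0.427448 + 0.110479 = 0.537927
Of this, 0.110479 comes from 0.736526×0.15 (the underwatering=true cases).
Hence the posterior is 0.110479/0.537927 ≈ 0.2054.
The drop from 0.3997 to 0.2054 is the explaining-away (discounting) effect.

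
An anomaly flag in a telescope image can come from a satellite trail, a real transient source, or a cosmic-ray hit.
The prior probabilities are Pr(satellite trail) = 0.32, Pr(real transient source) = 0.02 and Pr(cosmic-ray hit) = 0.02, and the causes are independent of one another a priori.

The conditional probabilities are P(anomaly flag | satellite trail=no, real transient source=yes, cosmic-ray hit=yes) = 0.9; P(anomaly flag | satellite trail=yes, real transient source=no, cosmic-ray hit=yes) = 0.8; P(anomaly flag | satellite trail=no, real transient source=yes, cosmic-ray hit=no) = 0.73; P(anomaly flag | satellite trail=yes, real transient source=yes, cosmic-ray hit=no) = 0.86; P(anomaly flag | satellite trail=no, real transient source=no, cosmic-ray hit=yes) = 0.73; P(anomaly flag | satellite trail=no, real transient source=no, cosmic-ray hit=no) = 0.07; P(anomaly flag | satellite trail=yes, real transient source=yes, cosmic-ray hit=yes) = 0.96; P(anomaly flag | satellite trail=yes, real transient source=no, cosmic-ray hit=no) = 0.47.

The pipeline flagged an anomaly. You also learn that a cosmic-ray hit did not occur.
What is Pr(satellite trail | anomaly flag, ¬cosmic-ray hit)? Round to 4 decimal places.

Pr(satellite trail | anomaly flag, ¬cosmic-ray hit) ≈ 0.7299

Numerator (weight on configurations with satellite trail): 0.147392 + 0.005504 = 0.152896
Denominator P(anomaly flag | ¬cosmic-ray hit): 0.07*0.68*0.98 + 0.73*0.68*0.02 + 0.47*0.32*0.98 + 0.86*0.32*0.02 = 0.209472
P(satellite trail | anomaly flag, ¬cosmic-ray hit) = 0.152896/0.209472 ≈ 0.7299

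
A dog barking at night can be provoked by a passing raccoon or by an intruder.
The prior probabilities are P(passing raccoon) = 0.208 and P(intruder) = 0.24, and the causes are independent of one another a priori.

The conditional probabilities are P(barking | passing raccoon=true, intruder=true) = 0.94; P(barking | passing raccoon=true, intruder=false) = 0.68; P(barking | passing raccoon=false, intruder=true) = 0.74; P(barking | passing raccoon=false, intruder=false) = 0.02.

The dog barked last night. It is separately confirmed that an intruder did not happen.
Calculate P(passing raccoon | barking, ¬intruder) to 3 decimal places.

P(barking | ¬intruder) = 0.02×0.792 + 0.68×0.208 = 0.015840 + 0.141440 = 0.157280
Of this, 0.141440 comes from 0.68×0.208 (the passing raccoon=true cases).
So P(passing raccoon | barking, ¬intruder) = 0.141440/0.157280 ≈ 0.899.

P(passing raccoon | barking, ¬intruder) ≈ 0.899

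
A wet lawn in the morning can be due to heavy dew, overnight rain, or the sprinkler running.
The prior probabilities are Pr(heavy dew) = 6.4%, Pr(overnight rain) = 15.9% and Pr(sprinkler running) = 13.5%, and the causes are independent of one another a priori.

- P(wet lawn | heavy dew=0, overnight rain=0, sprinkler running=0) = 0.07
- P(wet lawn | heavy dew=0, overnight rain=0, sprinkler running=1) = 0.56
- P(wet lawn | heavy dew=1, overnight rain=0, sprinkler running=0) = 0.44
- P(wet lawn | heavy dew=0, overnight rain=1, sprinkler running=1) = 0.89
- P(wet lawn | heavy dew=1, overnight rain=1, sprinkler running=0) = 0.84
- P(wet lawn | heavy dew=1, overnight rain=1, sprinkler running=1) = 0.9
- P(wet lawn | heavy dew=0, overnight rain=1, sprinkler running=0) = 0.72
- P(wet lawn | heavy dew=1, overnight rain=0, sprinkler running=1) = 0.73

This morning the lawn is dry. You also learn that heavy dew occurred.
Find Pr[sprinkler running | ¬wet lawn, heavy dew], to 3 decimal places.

P(¬wet lawn | heavy dew) = 0.56·0.841·0.865 + 0.27·0.841·0.135 + 0.16·0.159·0.865 + 0.1·0.159·0.135 = 0.407380 + 0.030654 + 0.022006 + 0.002147 = 0.462187
Restricting to configurations with sprinkler running present: 0.030654 + 0.002147 = 0.032801.
P(sprinkler running | ¬wet lawn, heavy dew) = 0.032801 / 0.462187 ≈ 0.071

Pr[sprinkler running | ¬wet lawn, heavy dew] ≈ 0.071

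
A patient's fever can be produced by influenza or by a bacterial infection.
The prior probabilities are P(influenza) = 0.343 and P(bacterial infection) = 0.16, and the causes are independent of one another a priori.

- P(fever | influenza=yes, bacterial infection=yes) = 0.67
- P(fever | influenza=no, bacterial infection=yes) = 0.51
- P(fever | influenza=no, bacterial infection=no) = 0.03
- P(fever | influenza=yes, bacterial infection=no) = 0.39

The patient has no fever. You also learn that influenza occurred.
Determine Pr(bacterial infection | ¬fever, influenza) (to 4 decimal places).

P(¬fever | influenza) = 0.61·0.84 + 0.33·0.16 = 0.512400 + 0.052800 = 0.565200
Restricting to configurations with bacterial infection present: 0.33·0.16 = 0.052800.
So P(bacterial infection | ¬fever, influenza) = 0.052800/0.565200 ≈ 0.0934.

Pr(bacterial infection | ¬fever, influenza) ≈ 0.0934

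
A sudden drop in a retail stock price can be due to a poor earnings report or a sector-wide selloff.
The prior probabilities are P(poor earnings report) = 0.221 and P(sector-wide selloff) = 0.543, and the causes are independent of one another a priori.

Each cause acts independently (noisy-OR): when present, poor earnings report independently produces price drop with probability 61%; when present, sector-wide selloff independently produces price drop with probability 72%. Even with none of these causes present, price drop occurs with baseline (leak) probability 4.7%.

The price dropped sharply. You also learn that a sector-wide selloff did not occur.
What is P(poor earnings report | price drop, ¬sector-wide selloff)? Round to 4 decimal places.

Under noisy-OR, P(price drop | causes) = 1 − (1−0.047)·∏(1−qᵢ) over the active causes.
For the numerator, keep only poor earnings report=true terms: 0.62833×0.221 = 0.138861
The normalizing constant is 0.047×0.779 + 0.62833×0.221 = 0.175474
P(poor earnings report | price drop, ¬sector-wide selloff) = 0.138861/0.175474 ≈ 0.7913

P(poor earnings report | price drop, ¬sector-wide selloff) ≈ 0.7913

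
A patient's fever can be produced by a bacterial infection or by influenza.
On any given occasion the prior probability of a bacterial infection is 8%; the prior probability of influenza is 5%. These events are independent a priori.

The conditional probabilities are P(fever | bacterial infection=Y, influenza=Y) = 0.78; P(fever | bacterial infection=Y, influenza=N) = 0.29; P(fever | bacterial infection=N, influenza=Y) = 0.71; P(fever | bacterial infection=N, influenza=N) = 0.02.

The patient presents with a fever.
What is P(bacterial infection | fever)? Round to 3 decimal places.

P(bacterial infection | fever) ≈ 0.334

Weight on bacterial infection=true, given the evidence: 0.022040 + 0.003120 = 0.025160
Normalizer over all consistent configurations: 0.02*0.92*0.95 + 0.71*0.92*0.05 + 0.29*0.08*0.95 + 0.78*0.08*0.05 = 0.075300
Posterior = 0.025160 / 0.075300 ≈ 0.334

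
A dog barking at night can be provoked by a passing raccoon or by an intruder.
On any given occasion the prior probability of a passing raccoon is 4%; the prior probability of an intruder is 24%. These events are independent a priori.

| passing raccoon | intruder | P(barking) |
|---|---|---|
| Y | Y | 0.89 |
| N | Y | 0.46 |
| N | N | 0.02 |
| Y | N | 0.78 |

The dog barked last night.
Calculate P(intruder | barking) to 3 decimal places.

P(barking) = 0.02*0.96*0.76 + 0.46*0.96*0.24 + 0.78*0.04*0.76 + 0.89*0.04*0.24 = 0.014592 + 0.105984 + 0.023712 + 0.008544 = 0.152832
Of this, 0.114528 comes from 0.105984 + 0.008544 (the intruder=true cases).
Hence the posterior is 0.114528/0.152832 ≈ 0.749.

P(intruder | barking) ≈ 0.749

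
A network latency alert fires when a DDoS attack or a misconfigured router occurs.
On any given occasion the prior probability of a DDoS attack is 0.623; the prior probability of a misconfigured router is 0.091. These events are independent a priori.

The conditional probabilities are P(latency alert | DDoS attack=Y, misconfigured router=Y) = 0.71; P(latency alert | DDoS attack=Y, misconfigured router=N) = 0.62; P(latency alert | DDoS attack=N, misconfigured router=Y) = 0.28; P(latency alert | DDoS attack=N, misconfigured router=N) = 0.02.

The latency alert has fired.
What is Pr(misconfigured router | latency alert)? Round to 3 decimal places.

P(latency alert) = 0.02×0.377×0.909 + 0.28×0.377×0.091 + 0.62×0.623×0.909 + 0.71×0.623×0.091 = 0.006854 + 0.009606 + 0.351110 + 0.040252 = 0.407822
Of this, 0.049858 comes from 0.009606 + 0.040252 (the misconfigured router=true cases).
P(misconfigured router | latency alert) = 0.049858 / 0.407822 ≈ 0.122

Pr(misconfigured router | latency alert) ≈ 0.122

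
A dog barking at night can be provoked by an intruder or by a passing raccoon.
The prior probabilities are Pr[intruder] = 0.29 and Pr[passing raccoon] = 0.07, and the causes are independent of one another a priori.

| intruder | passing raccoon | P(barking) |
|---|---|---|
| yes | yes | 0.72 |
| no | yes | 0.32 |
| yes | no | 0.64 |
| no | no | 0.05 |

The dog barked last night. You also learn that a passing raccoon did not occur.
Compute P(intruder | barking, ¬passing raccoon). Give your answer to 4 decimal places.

Enumerate both values of intruder and weight by the priors:
  P(barking | ¬passing raccoon) = 0.05×0.71 + 0.64×0.29
        = 0.035500 + 0.185600 = 0.221100
The terms with intruder present sum to 0.185600, so
  P(intruder | barking, ¬passing raccoon) = 0.185600 / 0.221100 ≈ 0.8394

P(intruder | barking, ¬passing raccoon) ≈ 0.8394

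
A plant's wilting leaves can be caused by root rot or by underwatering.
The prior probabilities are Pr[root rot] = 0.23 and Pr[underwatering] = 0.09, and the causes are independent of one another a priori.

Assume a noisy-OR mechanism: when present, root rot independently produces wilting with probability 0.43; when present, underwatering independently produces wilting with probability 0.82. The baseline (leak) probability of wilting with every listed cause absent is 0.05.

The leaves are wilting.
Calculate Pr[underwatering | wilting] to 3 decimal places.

Under noisy-OR, P(wilting | causes) = 1 − (1−0.05)·∏(1−qᵢ) over the active causes.
Enumerate the 4 (root rot, underwatering) configurations and weight by the priors:
  P(wilting) = 0.05·0.77·0.91 + 0.829·0.77·0.09 + 0.4585·0.23·0.91 + 0.90253·0.23·0.09
        = 0.035035 + 0.057450 + 0.095964 + 0.018682 = 0.207131
Keeping only the underwatering-present terms gives 0.076132, so
  P(underwatering | wilting) = 0.076132 / 0.207131 ≈ 0.368

Pr[underwatering | wilting] ≈ 0.368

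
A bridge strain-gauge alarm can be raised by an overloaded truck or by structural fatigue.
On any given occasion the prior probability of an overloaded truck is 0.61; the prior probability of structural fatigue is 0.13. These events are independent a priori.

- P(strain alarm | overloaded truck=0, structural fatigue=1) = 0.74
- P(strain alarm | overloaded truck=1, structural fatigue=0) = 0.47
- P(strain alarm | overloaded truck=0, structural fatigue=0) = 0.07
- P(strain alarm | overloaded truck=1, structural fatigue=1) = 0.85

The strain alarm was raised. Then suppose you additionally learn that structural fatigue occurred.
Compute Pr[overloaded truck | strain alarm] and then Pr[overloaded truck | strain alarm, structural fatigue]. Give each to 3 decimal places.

Enumerate the 4 (overloaded truck, structural fatigue) configurations and weight by the priors:
  P(strain alarm) = 0.07·0.39·0.87 + 0.74·0.39·0.13 + 0.47·0.61·0.87 + 0.85·0.61·0.13
        = 0.023751 + 0.037518 + 0.249429 + 0.067405 = 0.378103
Keeping only the overloaded truck-present terms gives 0.316834, so
  P(overloaded truck | strain alarm) = 0.316834 / 0.378103 ≈ 0.838

With the extra evidence:
By total probability over both values of overloaded truck:
  P(strain alarm | structural fatigue) = 0.74×0.39 + 0.85×0.61
        = 0.288600 + 0.518500 = 0.807100
Keeping only the overloaded truck-present terms gives 0.518500, so
  P(overloaded truck | strain alarm, structural fatigue) = 0.518500 / 0.807100 ≈ 0.642
This is intercausal reasoning (explaining away): once structural fatigue accounts for the strain alarm, overloaded truck becomes less likely.

Pr[overloaded truck | strain alarm] ≈ 0.838; Pr[overloaded truck | strain alarm, structural fatigue] ≈ 0.642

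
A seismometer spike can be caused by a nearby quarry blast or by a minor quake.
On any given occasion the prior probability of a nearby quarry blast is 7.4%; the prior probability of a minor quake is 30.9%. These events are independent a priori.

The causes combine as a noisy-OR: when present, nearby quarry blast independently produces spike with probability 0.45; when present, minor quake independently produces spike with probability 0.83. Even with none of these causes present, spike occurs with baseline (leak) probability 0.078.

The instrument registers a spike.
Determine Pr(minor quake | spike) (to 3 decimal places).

Pr(minor quake | spike) ≈ 0.777

Under noisy-OR, P(spike | causes) = 1 − (1−0.078)·∏(1−qᵢ) over the active causes.
Enumerate the 4 (nearby quarry blast, minor quake) configurations and weight by the priors:
  P(spike) = 0.078·0.926·0.691 + 0.84326·0.926·0.309 + 0.4929·0.074·0.691 + 0.913793·0.074·0.309
        = 0.049910 + 0.241285 + 0.025204 + 0.020895 = 0.337294
Configurations with minor quake contribute 0.262180, so
  P(minor quake | spike) = 0.262180 / 0.337294 ≈ 0.777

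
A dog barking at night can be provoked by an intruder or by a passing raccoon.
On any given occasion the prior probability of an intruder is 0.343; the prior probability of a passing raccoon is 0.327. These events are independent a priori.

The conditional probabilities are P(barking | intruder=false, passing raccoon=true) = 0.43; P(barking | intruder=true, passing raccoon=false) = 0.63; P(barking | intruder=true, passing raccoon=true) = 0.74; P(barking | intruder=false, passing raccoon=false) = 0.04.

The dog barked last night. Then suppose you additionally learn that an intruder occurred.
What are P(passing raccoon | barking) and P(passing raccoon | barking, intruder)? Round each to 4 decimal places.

P(passing raccoon | barking) ≈ 0.5181; P(passing raccoon | barking, intruder) ≈ 0.3633

Weight on passing raccoon=true, given the evidence: 0.092381 + 0.082999 = 0.175380
Denominator P(barking): 0.04*0.657*0.673 + 0.43*0.657*0.327 + 0.63*0.343*0.673 + 0.74*0.343*0.327 = 0.338495
P(passing raccoon | barking) = 0.175380/0.338495 ≈ 0.5181

With the extra evidence:
For the numerator, keep only passing raccoon=true terms: 0.74*0.327 = 0.241980
Normalizer over all consistent configurations: 0.63*0.673 + 0.74*0.327 = 0.665970
Posterior = 0.241980 / 0.665970 ≈ 0.3633
The drop from 0.5181 to 0.3633 is the explaining-away (discounting) effect.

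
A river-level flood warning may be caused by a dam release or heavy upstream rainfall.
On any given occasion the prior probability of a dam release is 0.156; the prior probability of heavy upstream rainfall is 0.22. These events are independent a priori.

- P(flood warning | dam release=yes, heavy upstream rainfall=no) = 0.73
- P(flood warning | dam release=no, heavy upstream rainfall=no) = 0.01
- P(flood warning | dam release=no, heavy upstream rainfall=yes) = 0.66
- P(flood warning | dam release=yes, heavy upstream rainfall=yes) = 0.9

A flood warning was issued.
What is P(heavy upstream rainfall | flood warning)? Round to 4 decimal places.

P(heavy upstream rainfall | flood warning) ≈ 0.6166

For the numerator, keep only heavy upstream rainfall=true terms: 0.122549 + 0.030888 = 0.153437
Denominator P(flood warning): 0.01·0.844·0.78 + 0.66·0.844·0.22 + 0.73·0.156·0.78 + 0.9·0.156·0.22 = 0.248846
Posterior = 0.153437 / 0.248846 ≈ 0.6166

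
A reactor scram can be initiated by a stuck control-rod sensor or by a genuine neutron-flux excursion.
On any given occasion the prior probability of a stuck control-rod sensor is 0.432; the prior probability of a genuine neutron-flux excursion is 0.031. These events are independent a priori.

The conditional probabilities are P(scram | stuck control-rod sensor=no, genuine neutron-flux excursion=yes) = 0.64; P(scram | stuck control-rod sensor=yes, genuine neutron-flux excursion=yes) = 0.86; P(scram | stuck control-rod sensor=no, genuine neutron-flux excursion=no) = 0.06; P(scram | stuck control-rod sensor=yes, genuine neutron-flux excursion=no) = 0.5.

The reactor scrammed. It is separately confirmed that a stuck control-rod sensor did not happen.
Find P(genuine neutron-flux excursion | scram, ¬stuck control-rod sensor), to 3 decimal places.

P(genuine neutron-flux excursion | scram, ¬stuck control-rod sensor) ≈ 0.254

Enumerate both values of genuine neutron-flux excursion and weight by the priors:
  P(scram | ¬stuck control-rod sensor) = 0.06×0.969 + 0.64×0.031
        = 0.058140 + 0.019840 = 0.077980
The terms with genuine neutron-flux excursion present sum to 0.019840, so
  P(genuine neutron-flux excursion | scram, ¬stuck control-rod sensor) = 0.019840 / 0.077980 ≈ 0.254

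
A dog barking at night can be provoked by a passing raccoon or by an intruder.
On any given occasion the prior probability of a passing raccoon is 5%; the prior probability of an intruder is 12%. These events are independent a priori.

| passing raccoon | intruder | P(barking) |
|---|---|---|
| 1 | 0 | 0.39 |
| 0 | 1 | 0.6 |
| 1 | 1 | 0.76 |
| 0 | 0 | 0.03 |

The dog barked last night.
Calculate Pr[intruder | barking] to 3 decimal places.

Pr[intruder | barking] ≈ 0.633

By total probability over the 4 (passing raccoon, intruder) configurations:
  P(barking) = 0.03*0.95*0.88 + 0.6*0.95*0.12 + 0.39*0.05*0.88 + 0.76*0.05*0.12
        = 0.025080 + 0.068400 + 0.017160 + 0.004560 = 0.115200
Keeping only the intruder-present terms gives 0.072960, so
  P(intruder | barking) = 0.072960 / 0.115200 ≈ 0.633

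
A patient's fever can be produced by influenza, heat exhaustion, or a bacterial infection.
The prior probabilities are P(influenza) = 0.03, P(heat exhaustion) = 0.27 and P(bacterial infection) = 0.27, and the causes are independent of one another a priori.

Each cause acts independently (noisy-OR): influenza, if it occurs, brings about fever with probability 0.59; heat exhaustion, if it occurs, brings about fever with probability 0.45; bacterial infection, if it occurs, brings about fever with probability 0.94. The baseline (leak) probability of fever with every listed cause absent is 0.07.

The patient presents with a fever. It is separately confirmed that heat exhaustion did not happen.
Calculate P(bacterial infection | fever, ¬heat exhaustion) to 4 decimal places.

Under noisy-OR, P(fever | causes) = 1 − (1−0.07)·∏(1−qᵢ) over the active causes.
Enumerate the 4 (influenza, bacterial infection) configurations and weight by the priors:
  P(fever | ¬heat exhaustion) = 0.07*0.97*0.73 + 0.9442*0.97*0.27 + 0.6187*0.03*0.73 + 0.977122*0.03*0.27
        = 0.049567 + 0.247286 + 0.013550 + 0.007915 = 0.318318
Keeping only the bacterial infection-present terms gives 0.255201, so
  P(bacterial infection | fever, ¬heat exhaustion) = 0.255201 / 0.318318 ≈ 0.8017

P(bacterial infection | fever, ¬heat exhaustion) ≈ 0.8017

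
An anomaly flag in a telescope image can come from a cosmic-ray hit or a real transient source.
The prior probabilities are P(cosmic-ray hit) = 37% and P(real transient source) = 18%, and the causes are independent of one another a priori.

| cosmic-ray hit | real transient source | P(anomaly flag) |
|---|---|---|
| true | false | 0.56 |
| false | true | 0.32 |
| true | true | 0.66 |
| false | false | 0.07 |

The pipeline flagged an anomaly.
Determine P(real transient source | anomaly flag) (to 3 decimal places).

P(real transient source | anomaly flag) ≈ 0.280

Numerator (weight on configurations with real transient source): 0.036288 + 0.043956 = 0.080244
Denominator P(anomaly flag): 0.07×0.63×0.82 + 0.32×0.63×0.18 + 0.56×0.37×0.82 + 0.66×0.37×0.18 = 0.286310
P(real transient source | anomaly flag) = 0.080244/0.286310 ≈ 0.280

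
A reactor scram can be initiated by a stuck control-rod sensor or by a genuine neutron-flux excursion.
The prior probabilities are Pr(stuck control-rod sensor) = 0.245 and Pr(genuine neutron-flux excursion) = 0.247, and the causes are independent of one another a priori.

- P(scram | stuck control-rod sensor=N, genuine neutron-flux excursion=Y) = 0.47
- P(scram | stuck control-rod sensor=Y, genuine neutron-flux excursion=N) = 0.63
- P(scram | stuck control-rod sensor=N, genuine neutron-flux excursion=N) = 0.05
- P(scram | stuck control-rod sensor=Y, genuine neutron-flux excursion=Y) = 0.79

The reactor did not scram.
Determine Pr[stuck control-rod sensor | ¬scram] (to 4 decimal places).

Pr[stuck control-rod sensor | ¬scram] ≈ 0.1125

Weight on stuck control-rod sensor=true, given the evidence: 0.068259 + 0.012708 = 0.080967
The normalizing constant is 0.95·0.755·0.753 + 0.53·0.755·0.247 + 0.37·0.245·0.753 + 0.21·0.245·0.247 = 0.719893
Posterior = 0.080967 / 0.719893 ≈ 0.1125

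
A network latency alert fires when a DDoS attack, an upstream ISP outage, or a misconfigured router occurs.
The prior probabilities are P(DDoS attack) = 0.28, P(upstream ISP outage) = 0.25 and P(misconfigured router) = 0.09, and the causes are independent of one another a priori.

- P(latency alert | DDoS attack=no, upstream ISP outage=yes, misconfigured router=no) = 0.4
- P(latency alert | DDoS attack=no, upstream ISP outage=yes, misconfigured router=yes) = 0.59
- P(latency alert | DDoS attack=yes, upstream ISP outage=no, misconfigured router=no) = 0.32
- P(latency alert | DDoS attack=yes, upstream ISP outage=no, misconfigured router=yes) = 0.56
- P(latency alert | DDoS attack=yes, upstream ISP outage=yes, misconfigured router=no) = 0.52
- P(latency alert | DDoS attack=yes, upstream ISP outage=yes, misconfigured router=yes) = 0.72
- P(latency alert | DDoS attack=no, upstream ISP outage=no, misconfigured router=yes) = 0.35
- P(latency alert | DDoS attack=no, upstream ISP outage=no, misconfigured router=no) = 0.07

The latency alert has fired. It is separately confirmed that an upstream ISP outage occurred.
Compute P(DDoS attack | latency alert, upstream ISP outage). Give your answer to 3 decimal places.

For the numerator, keep only DDoS attack=true terms: 0.132496 + 0.018144 = 0.150640
Normalizer over all consistent configurations: 0.4×0.72×0.91 + 0.59×0.72×0.09 + 0.52×0.28×0.91 + 0.72×0.28×0.09 = 0.450952
P(DDoS attack | latency alert, upstream ISP outage) = 0.150640/0.450952 ≈ 0.334

P(DDoS attack | latency alert, upstream ISP outage) ≈ 0.334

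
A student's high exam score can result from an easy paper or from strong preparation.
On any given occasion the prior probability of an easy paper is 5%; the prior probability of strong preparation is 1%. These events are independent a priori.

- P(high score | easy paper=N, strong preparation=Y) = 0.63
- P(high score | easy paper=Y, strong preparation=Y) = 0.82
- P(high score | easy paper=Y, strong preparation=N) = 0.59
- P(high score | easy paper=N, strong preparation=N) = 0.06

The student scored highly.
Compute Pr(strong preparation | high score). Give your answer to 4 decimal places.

P(high score) = 0.06*0.95*0.99 + 0.63*0.95*0.01 + 0.59*0.05*0.99 + 0.82*0.05*0.01 = 0.056430 + 0.005985 + 0.029205 + 0.000410 = 0.092030
Of this, 0.006395 comes from 0.005985 + 0.000410 (the strong preparation=true cases).
Hence the posterior is 0.006395/0.092030 ≈ 0.0695.

Pr(strong preparation | high score) ≈ 0.0695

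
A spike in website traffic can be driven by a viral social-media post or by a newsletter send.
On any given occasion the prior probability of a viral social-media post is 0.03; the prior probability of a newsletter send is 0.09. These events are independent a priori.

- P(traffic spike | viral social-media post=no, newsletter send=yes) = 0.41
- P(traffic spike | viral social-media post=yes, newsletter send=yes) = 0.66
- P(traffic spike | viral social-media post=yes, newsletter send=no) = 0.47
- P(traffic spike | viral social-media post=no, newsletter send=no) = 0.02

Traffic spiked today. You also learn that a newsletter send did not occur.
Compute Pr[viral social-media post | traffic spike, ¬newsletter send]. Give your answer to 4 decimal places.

P(traffic spike | ¬newsletter send) = 0.02*0.97 + 0.47*0.03 = 0.019400 + 0.014100 = 0.033500
Of this, 0.014100 comes from 0.47*0.03 (the viral social-media post=true cases).
Hence the posterior is 0.014100/0.033500 ≈ 0.4209.

Pr[viral social-media post | traffic spike, ¬newsletter send] ≈ 0.4209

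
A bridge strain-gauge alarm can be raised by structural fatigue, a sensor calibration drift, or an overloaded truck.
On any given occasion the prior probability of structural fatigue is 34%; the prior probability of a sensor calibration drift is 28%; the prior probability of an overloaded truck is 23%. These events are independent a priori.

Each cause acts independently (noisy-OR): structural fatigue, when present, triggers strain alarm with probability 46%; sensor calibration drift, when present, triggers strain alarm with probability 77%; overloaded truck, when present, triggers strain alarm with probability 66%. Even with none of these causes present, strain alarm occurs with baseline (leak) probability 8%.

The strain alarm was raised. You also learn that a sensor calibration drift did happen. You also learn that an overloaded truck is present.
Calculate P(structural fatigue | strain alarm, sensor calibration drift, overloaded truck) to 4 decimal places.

Under noisy-OR, P(strain alarm | causes) = 1 − (1−0.08)·∏(1−qᵢ) over the active causes.
Weight on structural fatigue=true, given the evidence: 0.96115*0.34 = 0.326791
The normalizing constant is 0.928056*0.66 + 0.96115*0.34 = 0.939308
P(structural fatigue | strain alarm, sensor calibration drift, overloaded truck) = 0.326791/0.939308 ≈ 0.3479

P(structural fatigue | strain alarm, sensor calibration drift, overloaded truck) ≈ 0.3479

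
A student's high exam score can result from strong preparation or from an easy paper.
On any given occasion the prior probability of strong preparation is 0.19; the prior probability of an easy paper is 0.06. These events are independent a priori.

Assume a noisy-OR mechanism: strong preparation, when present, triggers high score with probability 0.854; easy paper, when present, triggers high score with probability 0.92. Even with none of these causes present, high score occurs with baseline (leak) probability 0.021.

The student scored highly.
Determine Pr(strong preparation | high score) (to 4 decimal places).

Under noisy-OR, P(high score | causes) = 1 − (1−0.021)·∏(1−qᵢ) over the active causes.
Sum P(high score|·) weighted by the priors over the 4 (strong preparation, easy paper) configurations:
  P(high score) = 0.021×0.81×0.94 + 0.92168×0.81×0.06 + 0.857066×0.19×0.94 + 0.988565×0.19×0.06
        = 0.015989 + 0.044794 + 0.153072 + 0.011270 = 0.225125
Configurations with strong preparation contribute 0.164342, so
  P(strong preparation | high score) = 0.164342 / 0.225125 ≈ 0.7300

Pr(strong preparation | high score) ≈ 0.7300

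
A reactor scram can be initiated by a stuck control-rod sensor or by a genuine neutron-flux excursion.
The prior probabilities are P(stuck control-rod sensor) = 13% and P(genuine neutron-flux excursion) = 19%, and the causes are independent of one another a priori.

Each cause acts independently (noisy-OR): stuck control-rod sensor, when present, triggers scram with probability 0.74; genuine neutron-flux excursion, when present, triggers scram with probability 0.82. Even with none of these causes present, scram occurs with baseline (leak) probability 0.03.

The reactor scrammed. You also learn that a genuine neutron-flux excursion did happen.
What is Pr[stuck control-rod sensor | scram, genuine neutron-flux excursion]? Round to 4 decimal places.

Pr[stuck control-rod sensor | scram, genuine neutron-flux excursion] ≈ 0.1474

Under noisy-OR, P(scram | causes) = 1 − (1−0.03)·∏(1−qᵢ) over the active causes.
Sum P(scram|·) weighted by the priors over both values of stuck control-rod sensor:
  P(scram | genuine neutron-flux excursion) = 0.8254·0.87 + 0.954604·0.13
        = 0.718098 + 0.124099 = 0.842197
Keeping only the stuck control-rod sensor-present terms gives 0.124099, so
  P(stuck control-rod sensor | scram, genuine neutron-flux excursion) = 0.124099 / 0.842197 ≈ 0.1474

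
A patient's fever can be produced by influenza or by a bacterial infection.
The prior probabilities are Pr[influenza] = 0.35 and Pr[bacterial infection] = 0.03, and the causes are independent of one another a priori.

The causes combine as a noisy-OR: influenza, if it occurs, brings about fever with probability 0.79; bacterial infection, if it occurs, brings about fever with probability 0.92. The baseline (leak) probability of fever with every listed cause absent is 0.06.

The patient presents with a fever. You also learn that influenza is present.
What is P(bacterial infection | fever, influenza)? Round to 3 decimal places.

Under noisy-OR, P(fever | causes) = 1 − (1−0.06)·∏(1−qᵢ) over the active causes.
P(fever | influenza) = 0.8026·0.97 + 0.984208·0.03 = 0.778522 + 0.029526 = 0.808048
Of this, 0.029526 comes from 0.984208·0.03 (the bacterial infection=true cases).
So P(bacterial infection | fever, influenza) = 0.029526/0.808048 ≈ 0.037.

P(bacterial infection | fever, influenza) ≈ 0.037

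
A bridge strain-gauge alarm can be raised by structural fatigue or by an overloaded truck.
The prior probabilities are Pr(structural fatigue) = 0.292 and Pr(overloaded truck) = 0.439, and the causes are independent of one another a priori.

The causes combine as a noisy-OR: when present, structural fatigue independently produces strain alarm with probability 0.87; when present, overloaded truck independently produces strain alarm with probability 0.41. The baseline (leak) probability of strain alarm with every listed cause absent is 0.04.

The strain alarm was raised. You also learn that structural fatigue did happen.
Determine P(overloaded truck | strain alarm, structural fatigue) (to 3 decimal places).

Under noisy-OR, P(strain alarm | causes) = 1 − (1−0.04)·∏(1−qᵢ) over the active causes.
Enumerate both values of overloaded truck and weight by the priors:
  P(strain alarm | structural fatigue) = 0.8752×0.561 + 0.926368×0.439
        = 0.490987 + 0.406676 = 0.897663
Configurations with overloaded truck contribute 0.406676, so
  P(overloaded truck | strain alarm, structural fatigue) = 0.406676 / 0.897663 ≈ 0.453

P(overloaded truck | strain alarm, structural fatigue) ≈ 0.453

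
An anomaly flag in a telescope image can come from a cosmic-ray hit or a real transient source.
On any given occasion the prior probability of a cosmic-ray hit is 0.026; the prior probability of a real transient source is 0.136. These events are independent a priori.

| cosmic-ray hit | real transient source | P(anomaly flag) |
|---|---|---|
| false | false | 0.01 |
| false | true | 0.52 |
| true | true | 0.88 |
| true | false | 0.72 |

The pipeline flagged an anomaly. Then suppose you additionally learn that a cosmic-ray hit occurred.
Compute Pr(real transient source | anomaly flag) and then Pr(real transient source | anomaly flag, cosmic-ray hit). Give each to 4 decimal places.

For the numerator, keep only real transient source=true terms: 0.068881 + 0.003112 = 0.071993
Normalizer over all consistent configurations: 0.01×0.974×0.864 + 0.52×0.974×0.136 + 0.72×0.026×0.864 + 0.88×0.026×0.136 = 0.096582
P(real transient source | anomaly flag) = 0.071993/0.096582 ≈ 0.7454

With the extra evidence:
Weight on real transient source=true, given the evidence: 0.88*0.136 = 0.119680
Denominator P(anomaly flag | cosmic-ray hit): 0.72*0.864 + 0.88*0.136 = 0.741760
Posterior = 0.119680 / 0.741760 ≈ 0.1613
Conditioning on cosmic-ray hit lowers the posterior on real transient source: the classic explaining-away effect in a common-effect structure.

Pr(real transient source | anomaly flag) ≈ 0.7454; Pr(real transient source | anomaly flag, cosmic-ray hit) ≈ 0.1613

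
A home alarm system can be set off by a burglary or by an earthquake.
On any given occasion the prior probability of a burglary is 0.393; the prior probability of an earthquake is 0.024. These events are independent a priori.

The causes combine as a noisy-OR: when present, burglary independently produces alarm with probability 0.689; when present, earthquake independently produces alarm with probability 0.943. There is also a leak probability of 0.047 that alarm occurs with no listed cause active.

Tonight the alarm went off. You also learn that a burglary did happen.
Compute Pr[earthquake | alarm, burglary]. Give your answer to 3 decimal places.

Under noisy-OR, P(alarm | causes) = 1 − (1−0.047)·∏(1−qᵢ) over the active causes.
For the numerator, keep only earthquake=true terms: 0.983106·0.024 = 0.023595
Denominator P(alarm | burglary): 0.703617·0.976 + 0.983106·0.024 = 0.710325
P(earthquake | alarm, burglary) = 0.023595/0.710325 ≈ 0.033

Pr[earthquake | alarm, burglary] ≈ 0.033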